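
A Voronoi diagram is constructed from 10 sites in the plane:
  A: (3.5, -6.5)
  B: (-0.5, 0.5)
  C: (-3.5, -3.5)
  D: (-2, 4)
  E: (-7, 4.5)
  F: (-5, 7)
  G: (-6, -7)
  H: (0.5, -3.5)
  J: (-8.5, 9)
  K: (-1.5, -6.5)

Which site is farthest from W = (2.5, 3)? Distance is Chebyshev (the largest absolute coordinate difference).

J

d(W,A) = max(1, 9.5) = 9.5
d(W,B) = max(3, 2.5) = 3
d(W,C) = max(6, 6.5) = 6.5
d(W,D) = max(4.5, 1) = 4.5
d(W,E) = max(9.5, 1.5) = 9.5
d(W,F) = max(7.5, 4) = 7.5
d(W,G) = max(8.5, 10) = 10
d(W,H) = max(2, 6.5) = 6.5
d(W,J) = max(11, 6) = 11
d(W,K) = max(4, 9.5) = 9.5
The largest is to J.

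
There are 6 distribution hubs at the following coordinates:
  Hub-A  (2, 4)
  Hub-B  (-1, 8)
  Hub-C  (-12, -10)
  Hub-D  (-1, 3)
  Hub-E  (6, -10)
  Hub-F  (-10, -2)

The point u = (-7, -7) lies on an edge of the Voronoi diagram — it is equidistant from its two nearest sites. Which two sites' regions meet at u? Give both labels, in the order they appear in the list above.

Hub-C and Hub-F

Squared distances from u to each site:
d²(u, Hub-A) = (-7−2)² + (-7−4)² = 81 + 121 = 202
d²(u, Hub-B) = (-7−(-1))² + (-7−8)² = 36 + 225 = 261
d²(u, Hub-C) = (-7−(-12))² + (-7−(-10))² = 25 + 9 = 34
d²(u, Hub-D) = (-7−(-1))² + (-7−3)² = 36 + 100 = 136
d²(u, Hub-E) = (-7−6)² + (-7−(-10))² = 169 + 9 = 178
d²(u, Hub-F) = (-7−(-10))² + (-7−(-2))² = 9 + 25 = 34
u is equidistant from Hub-C and Hub-F (both at squared distance 34), and every other site is strictly farther — so u lies on the Hub-C–Hub-F Voronoi edge.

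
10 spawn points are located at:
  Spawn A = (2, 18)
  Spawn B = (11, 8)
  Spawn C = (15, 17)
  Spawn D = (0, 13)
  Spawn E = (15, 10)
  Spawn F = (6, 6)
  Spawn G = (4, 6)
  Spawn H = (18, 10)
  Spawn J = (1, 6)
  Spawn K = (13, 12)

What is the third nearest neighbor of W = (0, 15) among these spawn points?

Spawn J

Squared Euclidean distances:
d²(W, Spawn A) = 4 + 9 = 13
d²(W, Spawn B) = 121 + 49 = 170
d²(W, Spawn C) = 225 + 4 = 229
d²(W, Spawn D) = 0 + 4 = 4
d²(W, Spawn E) = 225 + 25 = 250
d²(W, Spawn F) = 36 + 81 = 117
d²(W, Spawn G) = 16 + 81 = 97
d²(W, Spawn H) = 324 + 25 = 349
d²(W, Spawn J) = 1 + 81 = 82
d²(W, Spawn K) = 169 + 9 = 178
Sorted ascending: Spawn D, Spawn A, Spawn J, Spawn G, … — the third-nearest is Spawn J.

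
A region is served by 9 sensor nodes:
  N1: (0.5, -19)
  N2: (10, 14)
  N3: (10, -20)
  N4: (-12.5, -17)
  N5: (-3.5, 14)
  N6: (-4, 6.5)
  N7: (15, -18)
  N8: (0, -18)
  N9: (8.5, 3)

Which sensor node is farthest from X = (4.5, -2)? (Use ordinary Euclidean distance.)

N4

Compare squared distances (the ordering matches that of the actual distances):
|XN1|² = (4.5−0.5)² + (-2−(-19))² = 16 + 289 = 305
|XN2|² = (4.5−10)² + (-2−14)² = 30.25 + 256 = 286.25
|XN3|² = (4.5−10)² + (-2−(-20))² = 30.25 + 324 = 354.25
|XN4|² = (4.5−(-12.5))² + (-2−(-17))² = 289 + 225 = 514
|XN5|² = (4.5−(-3.5))² + (-2−14)² = 64 + 256 = 320
|XN6|² = (4.5−(-4))² + (-2−6.5)² = 72.25 + 72.25 = 144.5
|XN7|² = (4.5−15)² + (-2−(-18))² = 110.25 + 256 = 366.25
|XN8|² = (4.5−0)² + (-2−(-18))² = 20.25 + 256 = 276.25
|XN9|² = (4.5−8.5)² + (-2−3)² = 16 + 25 = 41
The largest is to N4.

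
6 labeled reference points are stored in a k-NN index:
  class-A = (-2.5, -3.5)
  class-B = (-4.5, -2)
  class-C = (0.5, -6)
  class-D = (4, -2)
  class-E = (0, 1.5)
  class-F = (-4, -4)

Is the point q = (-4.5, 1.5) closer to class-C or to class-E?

class-E

Compare squared distances:
d²(q, class-C) = (-4.5−0.5)² + (1.5−(-6))² = 25 + 56.25 = 81.25
d²(q, class-E) = (-4.5−0)² + (1.5−1.5)² = 20.25 + 0 = 20.25
81.25 > 20.25, so class-E is closer.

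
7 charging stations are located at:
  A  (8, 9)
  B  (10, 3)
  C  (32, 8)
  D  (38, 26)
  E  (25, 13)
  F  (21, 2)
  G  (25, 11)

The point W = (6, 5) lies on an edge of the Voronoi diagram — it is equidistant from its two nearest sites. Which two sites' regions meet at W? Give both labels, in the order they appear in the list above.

A and B

Squared distances from W to each site:
|WA|² = 4 + 16 = 20
|WB|² = 16 + 4 = 20
|WC|² = 676 + 9 = 685
|WD|² = 1024 + 441 = 1465
|WE|² = 361 + 64 = 425
|WF|² = 225 + 9 = 234
|WG|² = 361 + 36 = 397
W is equidistant from A and B (both at squared distance 20), and every other site is strictly farther — so W lies on the A–B Voronoi edge.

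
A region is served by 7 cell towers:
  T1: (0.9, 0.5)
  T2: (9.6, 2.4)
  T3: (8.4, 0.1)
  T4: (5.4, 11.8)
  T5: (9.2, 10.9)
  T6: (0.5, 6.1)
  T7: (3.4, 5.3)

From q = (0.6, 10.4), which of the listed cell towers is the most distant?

T3

Compare squared distances (the ordering matches that of the actual distances):
|qT1|² = 0.09 + 98.01 = 98.1
|qT2|² = 81 + 64 = 145
|qT3|² = 60.84 + 106.09 = 166.93
|qT4|² = 23.04 + 1.96 = 25
|qT5|² = 73.96 + 0.25 = 74.21
|qT6|² = 0.01 + 18.49 = 18.5
|qT7|² = 7.84 + 26.01 = 33.85
The largest is to T3.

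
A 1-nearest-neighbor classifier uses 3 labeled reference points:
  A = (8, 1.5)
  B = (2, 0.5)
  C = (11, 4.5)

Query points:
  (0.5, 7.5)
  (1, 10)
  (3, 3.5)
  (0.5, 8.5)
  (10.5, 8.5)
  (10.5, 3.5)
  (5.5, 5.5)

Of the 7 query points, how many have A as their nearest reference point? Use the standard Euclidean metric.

(0.5, 7.5) — d² to each: A:92.25, B:51.25, C:119.25 → nearest is B
(1, 10) — d² to each: A:121.25, B:91.25, C:130.25 → nearest is B
(3, 3.5) — d² to each: A:29, B:10, C:65 → nearest is B
(0.5, 8.5) — d² to each: A:105.25, B:66.25, C:126.25 → nearest is B
(10.5, 8.5) — d² to each: A:55.25, B:136.25, C:16.25 → nearest is C
(10.5, 3.5) — d² to each: A:10.25, B:81.25, C:1.25 → nearest is C
(5.5, 5.5) — d² to each: A:22.25, B:37.25, C:31.25 → nearest is A
1 of the 7 points has A as nearest.

1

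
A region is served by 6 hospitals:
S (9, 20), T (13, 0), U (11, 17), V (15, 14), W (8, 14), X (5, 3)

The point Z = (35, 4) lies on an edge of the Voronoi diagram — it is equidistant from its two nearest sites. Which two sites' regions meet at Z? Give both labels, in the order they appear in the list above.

T and V

Squared distances from Z to each site:
|ZS|² = (35−9)² + (4−20)² = 676 + 256 = 932
|ZT|² = (35−13)² + (4−0)² = 484 + 16 = 500
|ZU|² = (35−11)² + (4−17)² = 576 + 169 = 745
|ZV|² = (35−15)² + (4−14)² = 400 + 100 = 500
|ZW|² = (35−8)² + (4−14)² = 729 + 100 = 829
|ZX|² = (35−5)² + (4−3)² = 900 + 1 = 901
Z is equidistant from T and V (both at squared distance 500), and every other site is strictly farther — so Z lies on the T–V Voronoi edge.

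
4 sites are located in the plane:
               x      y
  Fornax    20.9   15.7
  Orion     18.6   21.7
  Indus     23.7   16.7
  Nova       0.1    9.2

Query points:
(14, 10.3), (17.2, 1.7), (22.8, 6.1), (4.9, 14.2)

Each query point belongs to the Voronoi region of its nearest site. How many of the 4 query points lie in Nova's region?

1

(14, 10.3) — d² to each: Fornax:76.77, Orion:151.12, Indus:135.05, Nova:194.42 → nearest is Fornax
(17.2, 1.7) — d² to each: Fornax:209.69, Orion:401.96, Indus:267.25, Nova:348.66 → nearest is Fornax
(22.8, 6.1) — d² to each: Fornax:95.77, Orion:261, Indus:113.17, Nova:524.9 → nearest is Fornax
(4.9, 14.2) — d² to each: Fornax:258.25, Orion:243.94, Indus:359.69, Nova:48.04 → nearest is Nova
1 of the 4 points has Nova as nearest.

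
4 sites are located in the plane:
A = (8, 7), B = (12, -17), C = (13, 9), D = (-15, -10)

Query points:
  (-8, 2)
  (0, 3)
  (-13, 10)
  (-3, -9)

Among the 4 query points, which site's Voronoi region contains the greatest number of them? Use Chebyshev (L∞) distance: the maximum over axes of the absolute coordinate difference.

(-8, 2) — d to each: A:16, B:20, C:21, D:12 → nearest is D
(0, 3) — d to each: A:8, B:20, C:13, D:15 → nearest is A
(-13, 10) — d to each: A:21, B:27, C:26, D:20 → nearest is D
(-3, -9) — d to each: A:16, B:15, C:18, D:12 → nearest is D
Tally — A:1, D:3. D captures the most (3).

D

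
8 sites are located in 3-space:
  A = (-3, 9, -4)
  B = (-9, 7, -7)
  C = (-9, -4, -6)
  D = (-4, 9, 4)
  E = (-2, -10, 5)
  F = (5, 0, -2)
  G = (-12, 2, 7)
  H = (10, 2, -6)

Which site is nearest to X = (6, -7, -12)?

Compare squared distances (the ordering matches that of the actual distances):
|XA|² = 81 + 256 + 64 = 401
|XB|² = 225 + 196 + 25 = 446
|XC|² = 225 + 9 + 36 = 270
|XD|² = 100 + 256 + 256 = 612
|XE|² = 64 + 9 + 289 = 362
|XF|² = 1 + 49 + 100 = 150
|XG|² = 324 + 81 + 361 = 766
|XH|² = 16 + 81 + 36 = 133
H is nearest.

H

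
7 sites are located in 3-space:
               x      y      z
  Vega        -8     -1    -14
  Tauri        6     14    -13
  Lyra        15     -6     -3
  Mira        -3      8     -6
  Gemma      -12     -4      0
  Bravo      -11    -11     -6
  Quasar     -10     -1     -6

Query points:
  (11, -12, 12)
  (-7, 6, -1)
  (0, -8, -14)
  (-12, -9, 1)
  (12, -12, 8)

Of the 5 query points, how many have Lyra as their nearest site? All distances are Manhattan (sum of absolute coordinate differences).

(11, -12, 12) — d to each: Vega:56, Tauri:56, Lyra:25, Mira:52, Gemma:43, Bravo:41, Quasar:50 → nearest is Lyra
(-7, 6, -1) — d to each: Vega:21, Tauri:33, Lyra:36, Mira:11, Gemma:16, Bravo:26, Quasar:15 → nearest is Mira
(0, -8, -14) — d to each: Vega:15, Tauri:29, Lyra:28, Mira:27, Gemma:30, Bravo:22, Quasar:25 → nearest is Vega
(-12, -9, 1) — d to each: Vega:27, Tauri:55, Lyra:34, Mira:33, Gemma:6, Bravo:10, Quasar:17 → nearest is Gemma
(12, -12, 8) — d to each: Vega:53, Tauri:53, Lyra:20, Mira:49, Gemma:40, Bravo:38, Quasar:47 → nearest is Lyra
2 of the 5 points have Lyra as nearest.

2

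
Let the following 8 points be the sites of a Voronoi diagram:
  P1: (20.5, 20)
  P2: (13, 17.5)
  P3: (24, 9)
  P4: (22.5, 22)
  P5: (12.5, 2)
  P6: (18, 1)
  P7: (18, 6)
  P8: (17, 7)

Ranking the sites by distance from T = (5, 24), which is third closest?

P4

Squared Euclidean distances:
|TP1|² = 240.25 + 16 = 256.25
|TP2|² = 64 + 42.25 = 106.25
|TP3|² = 361 + 225 = 586
|TP4|² = 306.25 + 4 = 310.25
|TP5|² = 56.25 + 484 = 540.25
|TP6|² = 169 + 529 = 698
|TP7|² = 169 + 324 = 493
|TP8|² = 144 + 289 = 433
Sorted ascending: P2, P1, P4, P8, … — the third-nearest is P4.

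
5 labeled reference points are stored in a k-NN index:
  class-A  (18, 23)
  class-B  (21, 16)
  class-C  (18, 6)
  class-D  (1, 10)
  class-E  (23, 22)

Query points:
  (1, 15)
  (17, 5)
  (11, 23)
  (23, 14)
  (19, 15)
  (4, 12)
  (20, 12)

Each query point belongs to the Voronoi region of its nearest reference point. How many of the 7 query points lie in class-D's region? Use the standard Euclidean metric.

(1, 15) — d² to each: class-A:353, class-B:401, class-C:370, class-D:25, class-E:533 → nearest is class-D
(17, 5) — d² to each: class-A:325, class-B:137, class-C:2, class-D:281, class-E:325 → nearest is class-C
(11, 23) — d² to each: class-A:49, class-B:149, class-C:338, class-D:269, class-E:145 → nearest is class-A
(23, 14) — d² to each: class-A:106, class-B:8, class-C:89, class-D:500, class-E:64 → nearest is class-B
(19, 15) — d² to each: class-A:65, class-B:5, class-C:82, class-D:349, class-E:65 → nearest is class-B
(4, 12) — d² to each: class-A:317, class-B:305, class-C:232, class-D:13, class-E:461 → nearest is class-D
(20, 12) — d² to each: class-A:125, class-B:17, class-C:40, class-D:365, class-E:109 → nearest is class-B
2 of the 7 points have class-D as nearest.

2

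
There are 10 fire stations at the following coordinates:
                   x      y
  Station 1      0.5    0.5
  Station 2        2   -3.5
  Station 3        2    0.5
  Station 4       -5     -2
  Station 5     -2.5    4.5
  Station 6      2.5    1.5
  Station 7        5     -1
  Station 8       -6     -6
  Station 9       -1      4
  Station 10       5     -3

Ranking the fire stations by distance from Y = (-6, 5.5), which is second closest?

Compare squared distances (the ordering matches that of the actual distances):
d²(Y, Station 1) = 42.25 + 25 = 67.25
d²(Y, Station 2) = 64 + 81 = 145
d²(Y, Station 3) = 64 + 25 = 89
d²(Y, Station 4) = 1 + 56.25 = 57.25
d²(Y, Station 5) = 12.25 + 1 = 13.25
d²(Y, Station 6) = 72.25 + 16 = 88.25
d²(Y, Station 7) = 121 + 42.25 = 163.25
d²(Y, Station 8) = 0 + 132.25 = 132.25
d²(Y, Station 9) = 25 + 2.25 = 27.25
d²(Y, Station 10) = 121 + 72.25 = 193.25
Sorted ascending: Station 5, Station 9, Station 4, … — the second-nearest is Station 9.

Station 9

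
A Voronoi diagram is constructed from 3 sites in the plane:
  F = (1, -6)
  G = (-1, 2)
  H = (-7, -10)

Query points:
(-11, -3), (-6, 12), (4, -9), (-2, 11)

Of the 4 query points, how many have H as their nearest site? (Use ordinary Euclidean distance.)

1

(-11, -3) — d² to each: F:153, G:125, H:65 → nearest is H
(-6, 12) — d² to each: F:373, G:125, H:485 → nearest is G
(4, -9) — d² to each: F:18, G:146, H:122 → nearest is F
(-2, 11) — d² to each: F:298, G:82, H:466 → nearest is G
1 of the 4 points has H as nearest.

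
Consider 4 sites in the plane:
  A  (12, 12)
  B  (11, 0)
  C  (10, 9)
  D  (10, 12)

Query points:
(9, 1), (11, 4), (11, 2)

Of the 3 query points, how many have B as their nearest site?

3

(9, 1) — d² to each: A:130, B:5, C:65, D:122 → nearest is B
(11, 4) — d² to each: A:65, B:16, C:26, D:65 → nearest is B
(11, 2) — d² to each: A:101, B:4, C:50, D:101 → nearest is B
3 of the 3 points have B as nearest.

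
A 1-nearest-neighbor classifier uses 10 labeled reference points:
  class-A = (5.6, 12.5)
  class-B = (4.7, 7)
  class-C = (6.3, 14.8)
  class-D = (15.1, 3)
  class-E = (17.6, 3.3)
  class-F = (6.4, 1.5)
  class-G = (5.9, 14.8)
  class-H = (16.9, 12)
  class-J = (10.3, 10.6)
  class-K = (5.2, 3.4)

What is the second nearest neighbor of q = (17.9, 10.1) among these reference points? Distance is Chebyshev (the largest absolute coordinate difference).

d(q, class-A) = max(12.3, 2.4) = 12.3
d(q, class-B) = max(13.2, 3.1) = 13.2
d(q, class-C) = max(11.6, 4.7) = 11.6
d(q, class-D) = max(2.8, 7.1) = 7.1
d(q, class-E) = max(0.3, 6.8) = 6.8
d(q, class-F) = max(11.5, 8.6) = 11.5
d(q, class-G) = max(12, 4.7) = 12
d(q, class-H) = max(1, 1.9) = 1.9
d(q, class-J) = max(7.6, 0.5) = 7.6
d(q, class-K) = max(12.7, 6.7) = 12.7
Sorted ascending: class-H, class-E, class-D, … — the second-nearest is class-E.

class-E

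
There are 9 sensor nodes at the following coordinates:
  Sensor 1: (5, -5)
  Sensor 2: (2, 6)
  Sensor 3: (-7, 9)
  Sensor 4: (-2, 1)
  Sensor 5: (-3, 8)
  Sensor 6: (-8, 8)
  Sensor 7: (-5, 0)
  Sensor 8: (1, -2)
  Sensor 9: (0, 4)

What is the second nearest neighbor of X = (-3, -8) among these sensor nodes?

Sensor 7

Since √ is increasing, it suffices to compare squared distances:
d²(X, Sensor 1) = (-3−5)² + (-8−(-5))² = 64 + 9 = 73
d²(X, Sensor 2) = (-3−2)² + (-8−6)² = 25 + 196 = 221
d²(X, Sensor 3) = (-3−(-7))² + (-8−9)² = 16 + 289 = 305
d²(X, Sensor 4) = (-3−(-2))² + (-8−1)² = 1 + 81 = 82
d²(X, Sensor 5) = (-3−(-3))² + (-8−8)² = 0 + 256 = 256
d²(X, Sensor 6) = (-3−(-8))² + (-8−8)² = 25 + 256 = 281
d²(X, Sensor 7) = (-3−(-5))² + (-8−0)² = 4 + 64 = 68
d²(X, Sensor 8) = (-3−1)² + (-8−(-2))² = 16 + 36 = 52
d²(X, Sensor 9) = (-3−0)² + (-8−4)² = 9 + 144 = 153
Sorted ascending: Sensor 8, Sensor 7, Sensor 1, … — the second-nearest is Sensor 7.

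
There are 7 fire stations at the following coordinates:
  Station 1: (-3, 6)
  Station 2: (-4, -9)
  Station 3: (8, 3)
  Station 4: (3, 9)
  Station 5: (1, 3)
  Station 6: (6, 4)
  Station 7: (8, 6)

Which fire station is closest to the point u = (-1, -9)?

Squared Euclidean distances:
d²(u, Station 1) = (-1−(-3))² + (-9−6)² = 4 + 225 = 229
d²(u, Station 2) = (-1−(-4))² + (-9−(-9))² = 9 + 0 = 9
d²(u, Station 3) = (-1−8)² + (-9−3)² = 81 + 144 = 225
d²(u, Station 4) = (-1−3)² + (-9−9)² = 16 + 324 = 340
d²(u, Station 5) = (-1−1)² + (-9−3)² = 4 + 144 = 148
d²(u, Station 6) = (-1−6)² + (-9−4)² = 49 + 169 = 218
d²(u, Station 7) = (-1−8)² + (-9−6)² = 81 + 225 = 306
The smallest is to Station 2, so u lies in the Voronoi region of Station 2.

Station 2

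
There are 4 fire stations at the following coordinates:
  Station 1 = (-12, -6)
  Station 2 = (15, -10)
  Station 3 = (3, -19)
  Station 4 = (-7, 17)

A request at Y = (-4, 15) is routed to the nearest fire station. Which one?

Squared Euclidean distances:
d²(Y, Station 1) = (-4−(-12))² + (15−(-6))² = 64 + 441 = 505
d²(Y, Station 2) = (-4−15)² + (15−(-10))² = 361 + 625 = 986
d²(Y, Station 3) = (-4−3)² + (15−(-19))² = 49 + 1156 = 1205
d²(Y, Station 4) = (-4−(-7))² + (15−17)² = 9 + 4 = 13
Station 4 is nearest.

Station 4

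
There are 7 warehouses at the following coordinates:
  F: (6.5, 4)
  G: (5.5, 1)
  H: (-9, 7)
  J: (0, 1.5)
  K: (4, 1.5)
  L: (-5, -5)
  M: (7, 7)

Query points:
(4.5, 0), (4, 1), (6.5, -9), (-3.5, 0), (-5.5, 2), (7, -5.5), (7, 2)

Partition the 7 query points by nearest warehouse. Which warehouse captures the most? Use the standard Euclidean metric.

(4.5, 0) — d² to each: F:20, G:2, H:231.25, J:22.5, K:2.5, L:115.25, M:55.25 → nearest is G
(4, 1) — d² to each: F:15.25, G:2.25, H:205, J:16.25, K:0.25, L:117, M:45 → nearest is K
(6.5, -9) — d² to each: F:169, G:101, H:496.25, J:152.5, K:116.5, L:148.25, M:256.25 → nearest is G
(-3.5, 0) — d² to each: F:116, G:82, H:79.25, J:14.5, K:58.5, L:27.25, M:159.25 → nearest is J
(-5.5, 2) — d² to each: F:148, G:122, H:37.25, J:30.5, K:90.5, L:49.25, M:181.25 → nearest is J
(7, -5.5) — d² to each: F:90.5, G:44.5, H:412.25, J:98, K:58, L:144.25, M:156.25 → nearest is G
(7, 2) — d² to each: F:4.25, G:3.25, H:281, J:49.25, K:9.25, L:193, M:25 → nearest is G
Tally — G:4, J:2, K:1. G captures the most (4).

G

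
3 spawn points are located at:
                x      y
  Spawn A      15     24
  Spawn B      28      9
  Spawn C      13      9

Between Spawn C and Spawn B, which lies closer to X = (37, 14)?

Compare squared distances:
d²(X, Spawn C) = (37−13)² + (14−9)² = 576 + 25 = 601
d²(X, Spawn B) = (37−28)² + (14−9)² = 81 + 25 = 106
601 > 106, so Spawn B is closer.

Spawn B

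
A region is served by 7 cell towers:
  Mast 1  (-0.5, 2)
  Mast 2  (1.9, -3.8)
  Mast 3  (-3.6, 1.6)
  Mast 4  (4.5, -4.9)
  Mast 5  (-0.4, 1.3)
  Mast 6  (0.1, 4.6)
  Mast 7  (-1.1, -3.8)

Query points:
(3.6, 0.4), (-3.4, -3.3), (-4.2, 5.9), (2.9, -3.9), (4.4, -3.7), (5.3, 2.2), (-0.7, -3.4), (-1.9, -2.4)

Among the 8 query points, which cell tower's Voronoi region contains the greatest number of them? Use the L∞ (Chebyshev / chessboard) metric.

(3.6, 0.4) — d to each: Mast 1:4.1, Mast 2:4.2, Mast 3:7.2, Mast 4:5.3, Mast 5:4, Mast 6:4.2, Mast 7:4.7 → nearest is Mast 5
(-3.4, -3.3) — d to each: Mast 1:5.3, Mast 2:5.3, Mast 3:4.9, Mast 4:7.9, Mast 5:4.6, Mast 6:7.9, Mast 7:2.3 → nearest is Mast 7
(-4.2, 5.9) — d to each: Mast 1:3.9, Mast 2:9.7, Mast 3:4.3, Mast 4:10.8, Mast 5:4.6, Mast 6:4.3, Mast 7:9.7 → nearest is Mast 1
(2.9, -3.9) — d to each: Mast 1:5.9, Mast 2:1, Mast 3:6.5, Mast 4:1.6, Mast 5:5.2, Mast 6:8.5, Mast 7:4 → nearest is Mast 2
(4.4, -3.7) — d to each: Mast 1:5.7, Mast 2:2.5, Mast 3:8, Mast 4:1.2, Mast 5:5, Mast 6:8.3, Mast 7:5.5 → nearest is Mast 4
(5.3, 2.2) — d to each: Mast 1:5.8, Mast 2:6, Mast 3:8.9, Mast 4:7.1, Mast 5:5.7, Mast 6:5.2, Mast 7:6.4 → nearest is Mast 6
(-0.7, -3.4) — d to each: Mast 1:5.4, Mast 2:2.6, Mast 3:5, Mast 4:5.2, Mast 5:4.7, Mast 6:8, Mast 7:0.4 → nearest is Mast 7
(-1.9, -2.4) — d to each: Mast 1:4.4, Mast 2:3.8, Mast 3:4, Mast 4:6.4, Mast 5:3.7, Mast 6:7, Mast 7:1.4 → nearest is Mast 7
Tally — Mast 1:1, Mast 2:1, Mast 4:1, Mast 5:1, Mast 6:1, Mast 7:3. Mast 7 captures the most (3).

Mast 7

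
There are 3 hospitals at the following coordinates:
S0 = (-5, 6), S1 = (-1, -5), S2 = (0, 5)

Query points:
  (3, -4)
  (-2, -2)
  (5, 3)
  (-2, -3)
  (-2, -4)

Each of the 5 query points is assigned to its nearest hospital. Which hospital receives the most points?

(3, -4) — d² to each: S0:164, S1:17, S2:90 → nearest is S1
(-2, -2) — d² to each: S0:73, S1:10, S2:53 → nearest is S1
(5, 3) — d² to each: S0:109, S1:100, S2:29 → nearest is S2
(-2, -3) — d² to each: S0:90, S1:5, S2:68 → nearest is S1
(-2, -4) — d² to each: S0:109, S1:2, S2:85 → nearest is S1
Tally — S1:4, S2:1. S1 captures the most (4).

S1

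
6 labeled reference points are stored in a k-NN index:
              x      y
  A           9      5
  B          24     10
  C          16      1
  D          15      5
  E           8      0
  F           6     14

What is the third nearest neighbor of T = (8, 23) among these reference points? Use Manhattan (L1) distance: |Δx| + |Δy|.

E

d(T,A) = 1 + 18 = 19
d(T,B) = 16 + 13 = 29
d(T,C) = 8 + 22 = 30
d(T,D) = 7 + 18 = 25
d(T,E) = 0 + 23 = 23
d(T,F) = 2 + 9 = 11
Sorted ascending: F, A, E, D, … — the third-nearest is E.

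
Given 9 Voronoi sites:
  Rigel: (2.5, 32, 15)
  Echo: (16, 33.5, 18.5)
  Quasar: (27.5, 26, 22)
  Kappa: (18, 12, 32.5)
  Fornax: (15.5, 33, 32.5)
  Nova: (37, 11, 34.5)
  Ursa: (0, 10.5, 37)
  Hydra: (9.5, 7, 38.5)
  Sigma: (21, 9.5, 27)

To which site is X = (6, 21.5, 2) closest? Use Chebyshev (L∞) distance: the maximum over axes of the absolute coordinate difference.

d(X, Rigel) = max(3.5, 10.5, 13) = 13
d(X, Echo) = max(10, 12, 16.5) = 16.5
d(X, Quasar) = max(21.5, 4.5, 20) = 21.5
d(X, Kappa) = max(12, 9.5, 30.5) = 30.5
d(X, Fornax) = max(9.5, 11.5, 30.5) = 30.5
d(X, Nova) = max(31, 10.5, 32.5) = 32.5
d(X, Ursa) = max(6, 11, 35) = 35
d(X, Hydra) = max(3.5, 14.5, 36.5) = 36.5
d(X, Sigma) = max(15, 12, 25) = 25
Rigel is nearest.

Rigel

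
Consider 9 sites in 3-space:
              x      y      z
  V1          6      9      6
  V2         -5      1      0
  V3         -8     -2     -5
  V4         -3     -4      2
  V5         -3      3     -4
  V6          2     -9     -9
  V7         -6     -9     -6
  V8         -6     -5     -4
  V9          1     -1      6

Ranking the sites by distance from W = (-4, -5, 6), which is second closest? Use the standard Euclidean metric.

V9

Compare squared distances (the ordering matches that of the actual distances):
|WV1|² = 100 + 196 + 0 = 296
|WV2|² = 1 + 36 + 36 = 73
|WV3|² = 16 + 9 + 121 = 146
|WV4|² = 1 + 1 + 16 = 18
|WV5|² = 1 + 64 + 100 = 165
|WV6|² = 36 + 16 + 225 = 277
|WV7|² = 4 + 16 + 144 = 164
|WV8|² = 4 + 0 + 100 = 104
|WV9|² = 25 + 16 + 0 = 41
Sorted ascending: V4, V9, V2, … — the second-nearest is V9.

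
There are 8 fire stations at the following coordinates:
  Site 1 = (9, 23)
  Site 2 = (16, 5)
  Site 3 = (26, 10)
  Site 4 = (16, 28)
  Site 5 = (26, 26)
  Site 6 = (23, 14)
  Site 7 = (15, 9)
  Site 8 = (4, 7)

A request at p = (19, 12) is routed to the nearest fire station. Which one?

Site 6

Since √ is increasing, it suffices to compare squared distances:
d²(p, Site 1) = (19−9)² + (12−23)² = 100 + 121 = 221
d²(p, Site 2) = (19−16)² + (12−5)² = 9 + 49 = 58
d²(p, Site 3) = (19−26)² + (12−10)² = 49 + 4 = 53
d²(p, Site 4) = (19−16)² + (12−28)² = 9 + 256 = 265
d²(p, Site 5) = (19−26)² + (12−26)² = 49 + 196 = 245
d²(p, Site 6) = (19−23)² + (12−14)² = 16 + 4 = 20
d²(p, Site 7) = (19−15)² + (12−9)² = 16 + 9 = 25
d²(p, Site 8) = (19−4)² + (12−7)² = 225 + 25 = 250
Site 6 is nearest.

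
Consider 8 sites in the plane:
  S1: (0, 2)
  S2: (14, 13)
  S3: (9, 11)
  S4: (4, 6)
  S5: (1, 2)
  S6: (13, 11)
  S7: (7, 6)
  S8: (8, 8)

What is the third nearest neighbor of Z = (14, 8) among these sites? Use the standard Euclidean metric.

Since √ is increasing, it suffices to compare squared distances:
|ZS1|² = 196 + 36 = 232
|ZS2|² = 0 + 25 = 25
|ZS3|² = 25 + 9 = 34
|ZS4|² = 100 + 4 = 104
|ZS5|² = 169 + 36 = 205
|ZS6|² = 1 + 9 = 10
|ZS7|² = 49 + 4 = 53
|ZS8|² = 36 + 0 = 36
Sorted ascending: S6, S2, S3, S8, … — the third-nearest is S3.

S3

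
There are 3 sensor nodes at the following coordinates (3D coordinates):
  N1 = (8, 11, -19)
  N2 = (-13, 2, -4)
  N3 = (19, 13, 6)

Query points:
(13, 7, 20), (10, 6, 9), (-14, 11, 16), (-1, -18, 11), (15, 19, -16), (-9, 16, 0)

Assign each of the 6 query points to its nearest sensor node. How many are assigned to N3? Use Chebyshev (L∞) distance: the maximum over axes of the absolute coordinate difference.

(13, 7, 20) — d to each: N1:39, N2:26, N3:14 → nearest is N3
(10, 6, 9) — d to each: N1:28, N2:23, N3:9 → nearest is N3
(-14, 11, 16) — d to each: N1:35, N2:20, N3:33 → nearest is N2
(-1, -18, 11) — d to each: N1:30, N2:20, N3:31 → nearest is N2
(15, 19, -16) — d to each: N1:8, N2:28, N3:22 → nearest is N1
(-9, 16, 0) — d to each: N1:19, N2:14, N3:28 → nearest is N2
2 of the 6 points have N3 as nearest.

2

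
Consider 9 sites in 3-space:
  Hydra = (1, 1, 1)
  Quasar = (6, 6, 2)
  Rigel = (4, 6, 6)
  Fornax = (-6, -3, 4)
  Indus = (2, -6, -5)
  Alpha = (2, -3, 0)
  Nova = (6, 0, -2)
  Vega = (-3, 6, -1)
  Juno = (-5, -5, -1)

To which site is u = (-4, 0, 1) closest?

Compare squared distances (the ordering matches that of the actual distances):
d²(u, Hydra) = 25 + 1 + 0 = 26
d²(u, Quasar) = 100 + 36 + 1 = 137
d²(u, Rigel) = 64 + 36 + 25 = 125
d²(u, Fornax) = 4 + 9 + 9 = 22
d²(u, Indus) = 36 + 36 + 36 = 108
d²(u, Alpha) = 36 + 9 + 1 = 46
d²(u, Nova) = 100 + 0 + 9 = 109
d²(u, Vega) = 1 + 36 + 4 = 41
d²(u, Juno) = 1 + 25 + 4 = 30
Fornax is nearest.

Fornax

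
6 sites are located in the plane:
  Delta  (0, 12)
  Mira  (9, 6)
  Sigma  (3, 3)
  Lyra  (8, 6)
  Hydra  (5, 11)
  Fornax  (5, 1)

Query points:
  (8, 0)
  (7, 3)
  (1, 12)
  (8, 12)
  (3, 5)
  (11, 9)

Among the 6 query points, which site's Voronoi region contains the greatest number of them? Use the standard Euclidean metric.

Fornax

(8, 0) — d² to each: Delta:208, Mira:37, Sigma:34, Lyra:36, Hydra:130, Fornax:10 → nearest is Fornax
(7, 3) — d² to each: Delta:130, Mira:13, Sigma:16, Lyra:10, Hydra:68, Fornax:8 → nearest is Fornax
(1, 12) — d² to each: Delta:1, Mira:100, Sigma:85, Lyra:85, Hydra:17, Fornax:137 → nearest is Delta
(8, 12) — d² to each: Delta:64, Mira:37, Sigma:106, Lyra:36, Hydra:10, Fornax:130 → nearest is Hydra
(3, 5) — d² to each: Delta:58, Mira:37, Sigma:4, Lyra:26, Hydra:40, Fornax:20 → nearest is Sigma
(11, 9) — d² to each: Delta:130, Mira:13, Sigma:100, Lyra:18, Hydra:40, Fornax:100 → nearest is Mira
Tally — Delta:1, Mira:1, Sigma:1, Hydra:1, Fornax:2. Fornax captures the most (2).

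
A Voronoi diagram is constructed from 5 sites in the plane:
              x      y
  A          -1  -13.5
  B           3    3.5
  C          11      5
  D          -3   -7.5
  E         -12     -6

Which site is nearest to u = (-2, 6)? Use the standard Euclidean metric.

B

Squared Euclidean distances:
|uA|² = (-2−(-1))² + (6−(-13.5))² = 1 + 380.25 = 381.25
|uB|² = (-2−3)² + (6−3.5)² = 25 + 6.25 = 31.25
|uC|² = (-2−11)² + (6−5)² = 169 + 1 = 170
|uD|² = (-2−(-3))² + (6−(-7.5))² = 1 + 182.25 = 183.25
|uE|² = (-2−(-12))² + (6−(-6))² = 100 + 144 = 244
The smallest is to B, so u lies in the Voronoi region of B.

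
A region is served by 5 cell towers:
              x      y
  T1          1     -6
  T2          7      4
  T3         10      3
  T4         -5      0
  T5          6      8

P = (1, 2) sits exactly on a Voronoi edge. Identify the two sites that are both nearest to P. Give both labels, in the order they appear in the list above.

T2 and T4

Squared distances from P to each site:
|PT1|² = (1−1)² + (2−(-6))² = 0 + 64 = 64
|PT2|² = (1−7)² + (2−4)² = 36 + 4 = 40
|PT3|² = (1−10)² + (2−3)² = 81 + 1 = 82
|PT4|² = (1−(-5))² + (2−0)² = 36 + 4 = 40
|PT5|² = (1−6)² + (2−8)² = 25 + 36 = 61
P is equidistant from T2 and T4 (both at squared distance 40), and every other site is strictly farther — so P lies on the T2–T4 Voronoi edge.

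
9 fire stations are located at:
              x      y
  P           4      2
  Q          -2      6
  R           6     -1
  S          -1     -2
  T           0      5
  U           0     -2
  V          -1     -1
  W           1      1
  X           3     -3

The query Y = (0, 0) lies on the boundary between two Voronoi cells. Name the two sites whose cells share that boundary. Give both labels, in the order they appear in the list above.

Squared distances from Y to each site:
|YP|² = (0−4)² + (0−2)² = 16 + 4 = 20
|YQ|² = (0−(-2))² + (0−6)² = 4 + 36 = 40
|YR|² = (0−6)² + (0−(-1))² = 36 + 1 = 37
|YS|² = (0−(-1))² + (0−(-2))² = 1 + 4 = 5
|YT|² = (0−0)² + (0−5)² = 0 + 25 = 25
|YU|² = (0−0)² + (0−(-2))² = 0 + 4 = 4
|YV|² = (0−(-1))² + (0−(-1))² = 1 + 1 = 2
|YW|² = (0−1)² + (0−1)² = 1 + 1 = 2
|YX|² = (0−3)² + (0−(-3))² = 9 + 9 = 18
Y is equidistant from V and W (both at squared distance 2), and every other site is strictly farther — so Y lies on the V–W Voronoi edge.

V and W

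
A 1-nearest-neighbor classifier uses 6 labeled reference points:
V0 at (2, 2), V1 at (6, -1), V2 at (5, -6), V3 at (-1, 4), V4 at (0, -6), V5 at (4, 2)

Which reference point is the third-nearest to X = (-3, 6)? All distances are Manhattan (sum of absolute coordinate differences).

d(X,V0) = |-3−2| + |6−2| = 5 + 4 = 9
d(X,V1) = |-3−6| + |6−(-1)| = 9 + 7 = 16
d(X,V2) = |-3−5| + |6−(-6)| = 8 + 12 = 20
d(X,V3) = |-3−(-1)| + |6−4| = 2 + 2 = 4
d(X,V4) = |-3−0| + |6−(-6)| = 3 + 12 = 15
d(X,V5) = |-3−4| + |6−2| = 7 + 4 = 11
Sorted ascending: V3, V0, V5, V4, … — the third-nearest is V5.

V5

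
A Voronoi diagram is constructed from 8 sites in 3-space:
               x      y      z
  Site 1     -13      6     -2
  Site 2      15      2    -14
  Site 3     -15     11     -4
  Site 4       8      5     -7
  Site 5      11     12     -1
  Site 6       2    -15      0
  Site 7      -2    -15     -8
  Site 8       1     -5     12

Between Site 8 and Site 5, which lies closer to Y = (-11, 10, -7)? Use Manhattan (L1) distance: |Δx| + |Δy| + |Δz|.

Site 5

d(Y, Site 8) = |-11−1| + |10−(-5)| + |-7−12| = 12 + 15 + 19 = 46
d(Y, Site 5) = |-11−11| + |10−12| + |-7−(-1)| = 22 + 2 + 6 = 30
46 > 30, so Site 5 is closer.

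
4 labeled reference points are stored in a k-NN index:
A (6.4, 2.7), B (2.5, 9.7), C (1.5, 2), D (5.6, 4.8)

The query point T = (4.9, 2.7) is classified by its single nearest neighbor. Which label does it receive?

A

Compare squared distances (the ordering matches that of the actual distances):
|TA|² = (4.9−6.4)² + (2.7−2.7)² = 2.25 + 0 = 2.25
|TB|² = (4.9−2.5)² + (2.7−9.7)² = 5.76 + 49 = 54.76
|TC|² = (4.9−1.5)² + (2.7−2)² = 11.56 + 0.49 = 12.05
|TD|² = (4.9−5.6)² + (2.7−4.8)² = 0.49 + 4.41 = 4.9
Minimum is at A.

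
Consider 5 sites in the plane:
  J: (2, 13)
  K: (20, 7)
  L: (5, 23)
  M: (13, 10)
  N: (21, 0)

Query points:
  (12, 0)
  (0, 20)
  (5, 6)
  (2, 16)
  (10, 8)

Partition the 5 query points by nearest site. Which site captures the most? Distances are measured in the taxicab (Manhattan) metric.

J

(12, 0) — d to each: J:23, K:15, L:30, M:11, N:9 → nearest is N
(0, 20) — d to each: J:9, K:33, L:8, M:23, N:41 → nearest is L
(5, 6) — d to each: J:10, K:16, L:17, M:12, N:22 → nearest is J
(2, 16) — d to each: J:3, K:27, L:10, M:17, N:35 → nearest is J
(10, 8) — d to each: J:13, K:11, L:20, M:5, N:19 → nearest is M
Tally — J:2, L:1, M:1, N:1. J captures the most (2).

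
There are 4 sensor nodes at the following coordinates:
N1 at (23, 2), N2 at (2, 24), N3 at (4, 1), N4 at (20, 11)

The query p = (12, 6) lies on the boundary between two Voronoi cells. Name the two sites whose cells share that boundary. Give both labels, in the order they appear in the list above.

N3 and N4

Squared distances from p to each site:
|pN1|² = (12−23)² + (6−2)² = 121 + 16 = 137
|pN2|² = (12−2)² + (6−24)² = 100 + 324 = 424
|pN3|² = (12−4)² + (6−1)² = 64 + 25 = 89
|pN4|² = (12−20)² + (6−11)² = 64 + 25 = 89
p is equidistant from N3 and N4 (both at squared distance 89), and every other site is strictly farther — so p lies on the N3–N4 Voronoi edge.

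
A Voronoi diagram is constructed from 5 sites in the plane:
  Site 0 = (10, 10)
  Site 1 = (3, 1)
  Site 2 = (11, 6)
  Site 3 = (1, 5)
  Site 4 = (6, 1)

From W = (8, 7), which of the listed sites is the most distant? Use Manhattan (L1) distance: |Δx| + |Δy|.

Site 1

d(W, Site 0) = |8−10| + |7−10| = 2 + 3 = 5
d(W, Site 1) = |8−3| + |7−1| = 5 + 6 = 11
d(W, Site 2) = |8−11| + |7−6| = 3 + 1 = 4
d(W, Site 3) = |8−1| + |7−5| = 7 + 2 = 9
d(W, Site 4) = |8−6| + |7−1| = 2 + 6 = 8
The largest is to Site 1.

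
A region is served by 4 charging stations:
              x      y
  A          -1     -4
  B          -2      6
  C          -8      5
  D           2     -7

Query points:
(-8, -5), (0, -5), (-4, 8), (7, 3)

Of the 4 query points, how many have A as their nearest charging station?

(-8, -5) — d² to each: A:50, B:157, C:100, D:104 → nearest is A
(0, -5) — d² to each: A:2, B:125, C:164, D:8 → nearest is A
(-4, 8) — d² to each: A:153, B:8, C:25, D:261 → nearest is B
(7, 3) — d² to each: A:113, B:90, C:229, D:125 → nearest is B
2 of the 4 points have A as nearest.

2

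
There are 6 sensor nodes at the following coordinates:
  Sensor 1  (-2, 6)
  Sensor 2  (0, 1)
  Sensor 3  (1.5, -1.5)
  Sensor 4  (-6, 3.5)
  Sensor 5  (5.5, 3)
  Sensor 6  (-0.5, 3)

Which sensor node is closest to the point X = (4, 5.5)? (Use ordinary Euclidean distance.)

Compare squared distances (the ordering matches that of the actual distances):
d²(X, Sensor 1) = (4−(-2))² + (5.5−6)² = 36 + 0.25 = 36.25
d²(X, Sensor 2) = (4−0)² + (5.5−1)² = 16 + 20.25 = 36.25
d²(X, Sensor 3) = (4−1.5)² + (5.5−(-1.5))² = 6.25 + 49 = 55.25
d²(X, Sensor 4) = (4−(-6))² + (5.5−3.5)² = 100 + 4 = 104
d²(X, Sensor 5) = (4−5.5)² + (5.5−3)² = 2.25 + 6.25 = 8.5
d²(X, Sensor 6) = (4−(-0.5))² + (5.5−3)² = 20.25 + 6.25 = 26.5
Sensor 5 is nearest.

Sensor 5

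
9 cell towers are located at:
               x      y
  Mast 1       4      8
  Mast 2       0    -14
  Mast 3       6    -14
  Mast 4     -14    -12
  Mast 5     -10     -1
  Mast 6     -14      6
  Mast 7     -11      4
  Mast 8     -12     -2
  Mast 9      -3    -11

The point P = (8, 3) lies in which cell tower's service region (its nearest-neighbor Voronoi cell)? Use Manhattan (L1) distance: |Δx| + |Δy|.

Mast 1

d(P, Mast 1) = |8−4| + |3−8| = 4 + 5 = 9
d(P, Mast 2) = |8−0| + |3−(-14)| = 8 + 17 = 25
d(P, Mast 3) = |8−6| + |3−(-14)| = 2 + 17 = 19
d(P, Mast 4) = |8−(-14)| + |3−(-12)| = 22 + 15 = 37
d(P, Mast 5) = |8−(-10)| + |3−(-1)| = 18 + 4 = 22
d(P, Mast 6) = |8−(-14)| + |3−6| = 22 + 3 = 25
d(P, Mast 7) = |8−(-11)| + |3−4| = 19 + 1 = 20
d(P, Mast 8) = |8−(-12)| + |3−(-2)| = 20 + 5 = 25
d(P, Mast 9) = |8−(-3)| + |3−(-11)| = 11 + 14 = 25
Mast 1 is nearest.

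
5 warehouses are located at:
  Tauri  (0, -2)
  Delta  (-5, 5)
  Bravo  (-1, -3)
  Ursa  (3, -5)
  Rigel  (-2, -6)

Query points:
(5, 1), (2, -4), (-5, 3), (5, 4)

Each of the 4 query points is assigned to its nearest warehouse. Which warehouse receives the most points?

(5, 1) — d² to each: Tauri:34, Delta:116, Bravo:52, Ursa:40, Rigel:98 → nearest is Tauri
(2, -4) — d² to each: Tauri:8, Delta:130, Bravo:10, Ursa:2, Rigel:20 → nearest is Ursa
(-5, 3) — d² to each: Tauri:50, Delta:4, Bravo:52, Ursa:128, Rigel:90 → nearest is Delta
(5, 4) — d² to each: Tauri:61, Delta:101, Bravo:85, Ursa:85, Rigel:149 → nearest is Tauri
Tally — Tauri:2, Delta:1, Ursa:1. Tauri captures the most (2).

Tauri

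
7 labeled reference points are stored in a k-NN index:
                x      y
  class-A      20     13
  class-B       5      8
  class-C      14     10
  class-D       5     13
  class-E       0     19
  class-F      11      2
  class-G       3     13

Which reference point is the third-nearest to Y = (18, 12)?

Compare squared distances (the ordering matches that of the actual distances):
d²(Y, class-A) = 4 + 1 = 5
d²(Y, class-B) = 169 + 16 = 185
d²(Y, class-C) = 16 + 4 = 20
d²(Y, class-D) = 169 + 1 = 170
d²(Y, class-E) = 324 + 49 = 373
d²(Y, class-F) = 49 + 100 = 149
d²(Y, class-G) = 225 + 1 = 226
Sorted ascending: class-A, class-C, class-F, class-D, … — the third-nearest is class-F.

class-F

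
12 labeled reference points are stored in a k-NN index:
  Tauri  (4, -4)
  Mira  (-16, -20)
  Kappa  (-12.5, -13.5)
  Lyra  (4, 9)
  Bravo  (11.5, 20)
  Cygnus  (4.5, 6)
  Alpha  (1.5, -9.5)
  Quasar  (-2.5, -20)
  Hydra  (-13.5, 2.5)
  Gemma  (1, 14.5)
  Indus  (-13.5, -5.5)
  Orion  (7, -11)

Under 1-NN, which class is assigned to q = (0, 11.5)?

Gemma

Squared Euclidean distances:
d²(q, Tauri) = (0−4)² + (11.5−(-4))² = 16 + 240.25 = 256.25
d²(q, Mira) = (0−(-16))² + (11.5−(-20))² = 256 + 992.25 = 1248.25
d²(q, Kappa) = (0−(-12.5))² + (11.5−(-13.5))² = 156.25 + 625 = 781.25
d²(q, Lyra) = (0−4)² + (11.5−9)² = 16 + 6.25 = 22.25
d²(q, Bravo) = (0−11.5)² + (11.5−20)² = 132.25 + 72.25 = 204.5
d²(q, Cygnus) = (0−4.5)² + (11.5−6)² = 20.25 + 30.25 = 50.5
d²(q, Alpha) = (0−1.5)² + (11.5−(-9.5))² = 2.25 + 441 = 443.25
d²(q, Quasar) = (0−(-2.5))² + (11.5−(-20))² = 6.25 + 992.25 = 998.5
d²(q, Hydra) = (0−(-13.5))² + (11.5−2.5)² = 182.25 + 81 = 263.25
d²(q, Gemma) = (0−1)² + (11.5−14.5)² = 1 + 9 = 10
d²(q, Indus) = (0−(-13.5))² + (11.5−(-5.5))² = 182.25 + 289 = 471.25
d²(q, Orion) = (0−7)² + (11.5−(-11))² = 49 + 506.25 = 555.25
The smallest is to Gemma, so q lies in the Voronoi region of Gemma.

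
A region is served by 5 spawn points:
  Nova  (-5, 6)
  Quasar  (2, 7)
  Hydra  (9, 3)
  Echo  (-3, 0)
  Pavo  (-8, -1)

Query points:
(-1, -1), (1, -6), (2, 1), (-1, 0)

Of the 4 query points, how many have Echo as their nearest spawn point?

(-1, -1) — d² to each: Nova:65, Quasar:73, Hydra:116, Echo:5, Pavo:49 → nearest is Echo
(1, -6) — d² to each: Nova:180, Quasar:170, Hydra:145, Echo:52, Pavo:106 → nearest is Echo
(2, 1) — d² to each: Nova:74, Quasar:36, Hydra:53, Echo:26, Pavo:104 → nearest is Echo
(-1, 0) — d² to each: Nova:52, Quasar:58, Hydra:109, Echo:4, Pavo:50 → nearest is Echo
4 of the 4 points have Echo as nearest.

4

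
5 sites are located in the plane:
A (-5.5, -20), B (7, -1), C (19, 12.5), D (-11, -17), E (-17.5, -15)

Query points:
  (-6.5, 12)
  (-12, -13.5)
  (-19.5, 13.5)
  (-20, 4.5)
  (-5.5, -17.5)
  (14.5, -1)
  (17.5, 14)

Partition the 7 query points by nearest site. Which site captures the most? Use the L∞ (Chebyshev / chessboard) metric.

B

(-6.5, 12) — d to each: A:32, B:13.5, C:25.5, D:29, E:27 → nearest is B
(-12, -13.5) — d to each: A:6.5, B:19, C:31, D:3.5, E:5.5 → nearest is D
(-19.5, 13.5) — d to each: A:33.5, B:26.5, C:38.5, D:30.5, E:28.5 → nearest is B
(-20, 4.5) — d to each: A:24.5, B:27, C:39, D:21.5, E:19.5 → nearest is E
(-5.5, -17.5) — d to each: A:2.5, B:16.5, C:30, D:5.5, E:12 → nearest is A
(14.5, -1) — d to each: A:20, B:7.5, C:13.5, D:25.5, E:32 → nearest is B
(17.5, 14) — d to each: A:34, B:15, C:1.5, D:31, E:35 → nearest is C
Tally — A:1, B:3, C:1, D:1, E:1. B captures the most (3).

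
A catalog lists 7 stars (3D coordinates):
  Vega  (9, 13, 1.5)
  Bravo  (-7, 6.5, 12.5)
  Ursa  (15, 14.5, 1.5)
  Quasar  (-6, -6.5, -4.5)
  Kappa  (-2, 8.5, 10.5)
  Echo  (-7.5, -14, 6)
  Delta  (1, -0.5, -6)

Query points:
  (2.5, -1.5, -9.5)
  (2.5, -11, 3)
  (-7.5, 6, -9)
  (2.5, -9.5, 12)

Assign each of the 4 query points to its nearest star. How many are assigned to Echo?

(2.5, -1.5, -9.5) — d² to each: Vega:373.5, Bravo:638.25, Ursa:533.25, Quasar:122.25, Kappa:520.25, Echo:496.5, Delta:15.5 → nearest is Delta
(2.5, -11, 3) — d² to each: Vega:620.5, Bravo:486.75, Ursa:808.75, Quasar:148.75, Kappa:456.75, Echo:118, Delta:193.5 → nearest is Echo
(-7.5, 6, -9) — d² to each: Vega:431.5, Bravo:462.75, Ursa:688.75, Quasar:178.75, Kappa:416.75, Echo:625, Delta:123.5 → nearest is Delta
(2.5, -9.5, 12) — d² to each: Vega:658.75, Bravo:346.5, Ursa:842.5, Quasar:353.5, Kappa:346.5, Echo:156.25, Delta:407.25 → nearest is Echo
2 of the 4 points have Echo as nearest.

2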